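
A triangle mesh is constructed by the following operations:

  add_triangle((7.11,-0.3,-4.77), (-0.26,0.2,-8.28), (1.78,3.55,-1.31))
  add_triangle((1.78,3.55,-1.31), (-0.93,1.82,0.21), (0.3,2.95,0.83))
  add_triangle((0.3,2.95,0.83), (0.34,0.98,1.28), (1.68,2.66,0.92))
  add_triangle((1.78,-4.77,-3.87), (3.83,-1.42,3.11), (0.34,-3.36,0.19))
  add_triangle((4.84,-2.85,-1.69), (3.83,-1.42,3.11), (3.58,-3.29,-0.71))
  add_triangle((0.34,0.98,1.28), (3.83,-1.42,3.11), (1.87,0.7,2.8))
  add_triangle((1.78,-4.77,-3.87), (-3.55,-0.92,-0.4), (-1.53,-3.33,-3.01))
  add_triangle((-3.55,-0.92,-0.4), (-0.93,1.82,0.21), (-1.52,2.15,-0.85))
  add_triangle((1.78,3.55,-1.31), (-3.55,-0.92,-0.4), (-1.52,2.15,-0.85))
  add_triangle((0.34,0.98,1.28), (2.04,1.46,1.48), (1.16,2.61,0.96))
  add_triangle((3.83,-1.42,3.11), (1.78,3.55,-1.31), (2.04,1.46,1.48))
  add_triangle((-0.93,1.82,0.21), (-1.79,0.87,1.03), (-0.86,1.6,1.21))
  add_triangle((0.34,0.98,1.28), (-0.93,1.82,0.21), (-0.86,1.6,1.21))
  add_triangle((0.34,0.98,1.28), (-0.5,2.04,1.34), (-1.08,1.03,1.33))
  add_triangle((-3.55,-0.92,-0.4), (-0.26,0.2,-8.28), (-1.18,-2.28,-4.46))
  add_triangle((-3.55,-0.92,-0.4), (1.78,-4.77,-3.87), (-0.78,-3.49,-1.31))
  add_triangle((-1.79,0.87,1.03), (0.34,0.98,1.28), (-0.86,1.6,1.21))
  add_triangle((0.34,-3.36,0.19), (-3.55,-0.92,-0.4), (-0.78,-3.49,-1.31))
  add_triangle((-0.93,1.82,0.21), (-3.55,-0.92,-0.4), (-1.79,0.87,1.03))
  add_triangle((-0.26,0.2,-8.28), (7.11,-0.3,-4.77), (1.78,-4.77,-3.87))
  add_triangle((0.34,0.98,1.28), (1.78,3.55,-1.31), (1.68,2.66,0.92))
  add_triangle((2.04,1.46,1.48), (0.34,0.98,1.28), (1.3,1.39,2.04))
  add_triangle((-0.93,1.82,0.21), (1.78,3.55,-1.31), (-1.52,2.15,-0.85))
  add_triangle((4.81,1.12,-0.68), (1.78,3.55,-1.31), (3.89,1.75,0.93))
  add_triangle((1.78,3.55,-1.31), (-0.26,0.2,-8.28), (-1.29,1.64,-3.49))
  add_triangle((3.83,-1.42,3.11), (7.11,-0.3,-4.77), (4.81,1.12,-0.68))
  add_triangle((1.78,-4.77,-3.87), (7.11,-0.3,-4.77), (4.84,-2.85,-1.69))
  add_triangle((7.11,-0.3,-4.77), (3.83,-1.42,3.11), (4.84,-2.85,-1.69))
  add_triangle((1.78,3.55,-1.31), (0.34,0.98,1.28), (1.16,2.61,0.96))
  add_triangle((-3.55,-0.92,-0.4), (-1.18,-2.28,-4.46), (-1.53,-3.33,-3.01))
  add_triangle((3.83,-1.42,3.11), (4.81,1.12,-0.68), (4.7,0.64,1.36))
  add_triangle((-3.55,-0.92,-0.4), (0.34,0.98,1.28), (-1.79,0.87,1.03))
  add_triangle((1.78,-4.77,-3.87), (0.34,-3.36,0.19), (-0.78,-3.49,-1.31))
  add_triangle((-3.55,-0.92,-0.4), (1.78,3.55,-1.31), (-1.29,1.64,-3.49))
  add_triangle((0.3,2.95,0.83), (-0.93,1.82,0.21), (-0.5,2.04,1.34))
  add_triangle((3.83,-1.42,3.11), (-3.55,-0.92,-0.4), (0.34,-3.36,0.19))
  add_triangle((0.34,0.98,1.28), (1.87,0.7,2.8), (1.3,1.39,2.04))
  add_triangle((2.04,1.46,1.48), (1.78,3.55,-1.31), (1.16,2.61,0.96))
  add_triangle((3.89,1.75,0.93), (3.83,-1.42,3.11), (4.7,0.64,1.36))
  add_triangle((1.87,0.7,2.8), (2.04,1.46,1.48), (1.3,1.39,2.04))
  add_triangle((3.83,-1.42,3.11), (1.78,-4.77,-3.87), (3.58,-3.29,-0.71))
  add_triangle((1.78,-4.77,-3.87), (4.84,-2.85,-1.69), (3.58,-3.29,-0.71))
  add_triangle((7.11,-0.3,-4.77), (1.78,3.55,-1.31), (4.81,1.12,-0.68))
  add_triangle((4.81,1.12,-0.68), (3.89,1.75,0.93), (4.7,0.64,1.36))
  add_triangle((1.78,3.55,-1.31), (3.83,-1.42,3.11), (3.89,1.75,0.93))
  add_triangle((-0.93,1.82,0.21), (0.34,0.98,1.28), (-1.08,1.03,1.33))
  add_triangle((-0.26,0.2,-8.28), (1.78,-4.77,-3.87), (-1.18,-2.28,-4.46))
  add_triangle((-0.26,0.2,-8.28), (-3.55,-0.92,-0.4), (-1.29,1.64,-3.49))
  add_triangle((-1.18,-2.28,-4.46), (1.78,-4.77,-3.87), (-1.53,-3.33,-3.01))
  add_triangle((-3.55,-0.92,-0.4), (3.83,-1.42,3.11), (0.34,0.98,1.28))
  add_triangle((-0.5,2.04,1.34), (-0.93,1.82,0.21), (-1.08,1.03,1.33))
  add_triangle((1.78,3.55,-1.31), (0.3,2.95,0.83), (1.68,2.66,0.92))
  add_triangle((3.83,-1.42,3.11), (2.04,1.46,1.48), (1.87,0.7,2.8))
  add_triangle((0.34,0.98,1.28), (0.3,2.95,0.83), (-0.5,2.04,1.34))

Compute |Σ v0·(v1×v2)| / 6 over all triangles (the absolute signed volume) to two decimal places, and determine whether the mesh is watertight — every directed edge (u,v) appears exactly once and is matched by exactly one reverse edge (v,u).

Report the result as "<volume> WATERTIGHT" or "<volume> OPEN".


Per-triangle v0·(v1×v2)/6:
  t1: +36.2922
  t2: +1.4765
  t3: +0.6757
  t4: +10.7469
  t5: +4.6041
  t6: -0.0119
  t7: +1.7178
  t8: +1.3015
  t9: +1.0333
  t10: +0.5956
  t11: +3.4239
  t12: +0.4065
  t13: +0.2765
  t14: +0.3079
  t15: +10.3219
  t16: +4.1359
  t17: +0.2760
  t18: +2.7884
  t19: +1.2535
  t20: +47.6352
  t21: -0.5066
  t22: +0.1133
  t23: +1.4169
  t24: +4.4363
  t25: +9.6410
  t26: +12.7018
  t27: +17.0522
  t28: +15.4847
  t29: +0.0278
  t30: +4.1957
  t31: +2.4218
  t32: +0.3300
  t33: +3.7220
  t34: +4.3477
  t35: +0.5250
  t36: +5.2479
  t37: +0.1922
  t38: +1.6658
  t39: +1.6160
  t40: +0.4636
  t41: +2.8301
  t42: +4.7186
  t43: +11.1227
  t44: +1.9092
  t45: +0.3747
  t46: -0.5049
  t47: +13.2454
  t48: +9.1088
  t49: +5.2558
  t50: +3.1858
  t51: +0.3848
  t52: +1.7197
  t53: +1.9701
  t54: +0.4398
Σ = +270.1131 → |volume| = 270.11

Directed edges: 162 total, each appears once with its reverse present → watertight.

270.11 WATERTIGHT


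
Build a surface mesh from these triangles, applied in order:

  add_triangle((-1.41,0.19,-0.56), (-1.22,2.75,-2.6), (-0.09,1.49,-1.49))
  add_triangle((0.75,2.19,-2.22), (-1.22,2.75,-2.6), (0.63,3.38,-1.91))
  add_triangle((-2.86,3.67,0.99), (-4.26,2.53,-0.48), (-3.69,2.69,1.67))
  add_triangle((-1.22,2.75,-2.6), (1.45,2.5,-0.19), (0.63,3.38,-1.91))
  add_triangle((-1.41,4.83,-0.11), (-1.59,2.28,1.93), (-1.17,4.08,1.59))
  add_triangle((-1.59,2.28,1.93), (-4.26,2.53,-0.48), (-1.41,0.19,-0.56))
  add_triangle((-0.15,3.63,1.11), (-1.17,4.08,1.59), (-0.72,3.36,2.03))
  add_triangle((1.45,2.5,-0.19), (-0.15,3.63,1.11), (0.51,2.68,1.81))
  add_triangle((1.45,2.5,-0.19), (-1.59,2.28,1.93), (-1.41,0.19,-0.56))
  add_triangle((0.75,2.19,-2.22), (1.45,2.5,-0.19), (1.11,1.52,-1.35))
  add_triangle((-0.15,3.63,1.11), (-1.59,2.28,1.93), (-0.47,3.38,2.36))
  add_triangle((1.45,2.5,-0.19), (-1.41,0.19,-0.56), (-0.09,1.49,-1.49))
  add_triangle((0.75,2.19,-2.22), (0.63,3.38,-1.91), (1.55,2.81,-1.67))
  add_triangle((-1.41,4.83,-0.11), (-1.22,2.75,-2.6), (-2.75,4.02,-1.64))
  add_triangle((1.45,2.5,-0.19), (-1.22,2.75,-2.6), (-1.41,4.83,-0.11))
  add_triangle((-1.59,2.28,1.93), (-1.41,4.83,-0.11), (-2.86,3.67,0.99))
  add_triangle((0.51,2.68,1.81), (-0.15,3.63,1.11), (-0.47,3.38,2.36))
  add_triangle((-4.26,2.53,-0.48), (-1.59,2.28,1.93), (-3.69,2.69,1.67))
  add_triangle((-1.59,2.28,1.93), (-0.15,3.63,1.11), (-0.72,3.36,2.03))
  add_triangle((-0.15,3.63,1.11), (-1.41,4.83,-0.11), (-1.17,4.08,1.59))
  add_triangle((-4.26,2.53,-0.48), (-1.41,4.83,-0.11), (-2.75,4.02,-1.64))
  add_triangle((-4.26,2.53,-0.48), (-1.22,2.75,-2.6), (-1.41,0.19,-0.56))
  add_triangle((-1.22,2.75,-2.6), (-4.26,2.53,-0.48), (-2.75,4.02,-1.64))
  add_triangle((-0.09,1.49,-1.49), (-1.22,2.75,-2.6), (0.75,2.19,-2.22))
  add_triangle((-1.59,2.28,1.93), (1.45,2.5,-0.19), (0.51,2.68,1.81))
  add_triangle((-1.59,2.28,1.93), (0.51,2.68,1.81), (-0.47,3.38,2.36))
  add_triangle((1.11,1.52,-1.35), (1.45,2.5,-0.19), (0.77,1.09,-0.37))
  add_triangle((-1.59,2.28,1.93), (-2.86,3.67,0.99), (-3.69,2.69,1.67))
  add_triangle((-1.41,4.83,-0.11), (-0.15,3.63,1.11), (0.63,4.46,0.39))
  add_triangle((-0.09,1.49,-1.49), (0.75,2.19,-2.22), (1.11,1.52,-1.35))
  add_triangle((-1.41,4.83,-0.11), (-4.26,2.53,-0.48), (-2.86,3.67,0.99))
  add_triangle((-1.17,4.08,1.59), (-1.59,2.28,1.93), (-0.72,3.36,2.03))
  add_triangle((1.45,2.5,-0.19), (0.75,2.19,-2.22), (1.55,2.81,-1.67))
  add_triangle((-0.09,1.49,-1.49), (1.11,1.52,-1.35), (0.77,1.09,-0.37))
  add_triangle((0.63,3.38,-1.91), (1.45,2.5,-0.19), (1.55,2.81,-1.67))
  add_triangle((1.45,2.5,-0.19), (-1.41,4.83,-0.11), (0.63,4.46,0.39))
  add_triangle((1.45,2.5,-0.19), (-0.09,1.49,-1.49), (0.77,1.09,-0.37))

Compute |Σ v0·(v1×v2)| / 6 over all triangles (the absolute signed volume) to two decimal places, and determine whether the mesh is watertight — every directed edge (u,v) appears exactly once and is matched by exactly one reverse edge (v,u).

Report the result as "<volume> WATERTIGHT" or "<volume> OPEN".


31.61 OPEN

Per-triangle v0·(v1×v2)/6:
  t1: +0.1489
  t2: +1.1603
  t3: +2.4551
  t4: +0.6136
  t5: +1.2859
  t6: +0.5891
  t7: +0.4870
  t8: +1.2893
  t9: -1.9943
  t10: +0.4630
  t11: +0.9540
  t12: -0.6552
  t13: +0.5522
  t14: +2.7000
  t15: +4.4971
  t16: +2.0548
  t17: +0.6961
  t18: -1.2315
  t19: -0.4738
  t20: +1.2122
  t21: +3.8534
  t22: +1.7088
  t23: +2.2602
  t24: +0.0250
  t25: -1.5283
  t26: +0.1242
  t27: +0.0436
  t28: +1.3897
  t29: +1.4949
  t30: -0.0462
  t31: +3.6515
  t32: +0.6312
  t33: -0.2474
  t34: -0.1796
  t35: +0.7524
  t36: +1.0695
  t37: -0.1932
Σ = +31.6134 → |volume| = 31.61

Directed edges: 111 total; 3 unmatched, e.g. (1.45,2.5,-0.19)→(-0.15,3.63,1.11) → open.


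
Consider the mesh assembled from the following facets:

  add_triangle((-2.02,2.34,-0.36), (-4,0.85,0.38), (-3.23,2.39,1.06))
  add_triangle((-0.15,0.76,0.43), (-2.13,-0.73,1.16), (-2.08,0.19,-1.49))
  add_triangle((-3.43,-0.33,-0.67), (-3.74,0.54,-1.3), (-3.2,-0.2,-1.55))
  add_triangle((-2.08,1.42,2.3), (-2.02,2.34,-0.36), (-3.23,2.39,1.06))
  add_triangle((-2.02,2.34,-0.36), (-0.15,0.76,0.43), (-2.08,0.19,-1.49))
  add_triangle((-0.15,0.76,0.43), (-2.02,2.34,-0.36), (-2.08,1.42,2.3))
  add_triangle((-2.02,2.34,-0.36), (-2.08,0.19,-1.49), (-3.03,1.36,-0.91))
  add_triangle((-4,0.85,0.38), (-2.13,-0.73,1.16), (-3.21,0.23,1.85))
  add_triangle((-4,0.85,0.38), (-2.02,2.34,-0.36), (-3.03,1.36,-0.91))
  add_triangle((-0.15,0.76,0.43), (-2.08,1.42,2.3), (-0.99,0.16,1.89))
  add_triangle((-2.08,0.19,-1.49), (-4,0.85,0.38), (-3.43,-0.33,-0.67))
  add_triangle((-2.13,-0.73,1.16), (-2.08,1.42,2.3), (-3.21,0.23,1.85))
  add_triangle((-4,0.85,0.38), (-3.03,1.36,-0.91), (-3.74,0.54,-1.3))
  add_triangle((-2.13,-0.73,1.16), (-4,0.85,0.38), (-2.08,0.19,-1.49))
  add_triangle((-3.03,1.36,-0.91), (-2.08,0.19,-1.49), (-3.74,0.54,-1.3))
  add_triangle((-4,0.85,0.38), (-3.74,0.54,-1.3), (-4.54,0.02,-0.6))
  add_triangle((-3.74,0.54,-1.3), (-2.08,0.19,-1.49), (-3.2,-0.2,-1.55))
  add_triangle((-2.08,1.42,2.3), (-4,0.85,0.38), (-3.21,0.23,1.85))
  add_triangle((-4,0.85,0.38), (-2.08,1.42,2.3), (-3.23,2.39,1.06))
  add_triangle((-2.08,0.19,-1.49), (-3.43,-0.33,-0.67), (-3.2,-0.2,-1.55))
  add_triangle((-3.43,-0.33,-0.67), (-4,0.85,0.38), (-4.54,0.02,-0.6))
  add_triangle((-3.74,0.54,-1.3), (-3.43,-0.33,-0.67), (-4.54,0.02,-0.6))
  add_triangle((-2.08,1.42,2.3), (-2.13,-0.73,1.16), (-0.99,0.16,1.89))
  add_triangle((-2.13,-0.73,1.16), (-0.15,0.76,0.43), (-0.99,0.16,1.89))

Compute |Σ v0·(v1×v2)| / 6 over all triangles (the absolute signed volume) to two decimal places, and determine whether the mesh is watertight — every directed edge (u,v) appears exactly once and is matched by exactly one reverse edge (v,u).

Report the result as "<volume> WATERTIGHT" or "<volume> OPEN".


13.15 WATERTIGHT

Per-triangle v0·(v1×v2)/6:
  t1: +1.5862
  t2: -0.8671
  t3: +0.4407
  t4: +0.6705
  t5: -0.1204
  t6: +0.6793
  t7: +0.5337
  t8: +0.9295
  t9: +1.2624
  t10: +0.2285
  t11: -1.0240
  t12: +0.4741
  t13: +0.9937
  t14: +1.4914
  t15: +0.4312
  t16: +0.8674
  t17: +0.2864
  t18: +1.6411
  t19: +1.8967
  t20: -0.1394
  t21: +0.1008
  t22: +0.2962
  t23: +0.8159
  t24: -0.3274
Σ = +13.1474 → |volume| = 13.15

Directed edges: 72 total, each appears once with its reverse present → watertight.


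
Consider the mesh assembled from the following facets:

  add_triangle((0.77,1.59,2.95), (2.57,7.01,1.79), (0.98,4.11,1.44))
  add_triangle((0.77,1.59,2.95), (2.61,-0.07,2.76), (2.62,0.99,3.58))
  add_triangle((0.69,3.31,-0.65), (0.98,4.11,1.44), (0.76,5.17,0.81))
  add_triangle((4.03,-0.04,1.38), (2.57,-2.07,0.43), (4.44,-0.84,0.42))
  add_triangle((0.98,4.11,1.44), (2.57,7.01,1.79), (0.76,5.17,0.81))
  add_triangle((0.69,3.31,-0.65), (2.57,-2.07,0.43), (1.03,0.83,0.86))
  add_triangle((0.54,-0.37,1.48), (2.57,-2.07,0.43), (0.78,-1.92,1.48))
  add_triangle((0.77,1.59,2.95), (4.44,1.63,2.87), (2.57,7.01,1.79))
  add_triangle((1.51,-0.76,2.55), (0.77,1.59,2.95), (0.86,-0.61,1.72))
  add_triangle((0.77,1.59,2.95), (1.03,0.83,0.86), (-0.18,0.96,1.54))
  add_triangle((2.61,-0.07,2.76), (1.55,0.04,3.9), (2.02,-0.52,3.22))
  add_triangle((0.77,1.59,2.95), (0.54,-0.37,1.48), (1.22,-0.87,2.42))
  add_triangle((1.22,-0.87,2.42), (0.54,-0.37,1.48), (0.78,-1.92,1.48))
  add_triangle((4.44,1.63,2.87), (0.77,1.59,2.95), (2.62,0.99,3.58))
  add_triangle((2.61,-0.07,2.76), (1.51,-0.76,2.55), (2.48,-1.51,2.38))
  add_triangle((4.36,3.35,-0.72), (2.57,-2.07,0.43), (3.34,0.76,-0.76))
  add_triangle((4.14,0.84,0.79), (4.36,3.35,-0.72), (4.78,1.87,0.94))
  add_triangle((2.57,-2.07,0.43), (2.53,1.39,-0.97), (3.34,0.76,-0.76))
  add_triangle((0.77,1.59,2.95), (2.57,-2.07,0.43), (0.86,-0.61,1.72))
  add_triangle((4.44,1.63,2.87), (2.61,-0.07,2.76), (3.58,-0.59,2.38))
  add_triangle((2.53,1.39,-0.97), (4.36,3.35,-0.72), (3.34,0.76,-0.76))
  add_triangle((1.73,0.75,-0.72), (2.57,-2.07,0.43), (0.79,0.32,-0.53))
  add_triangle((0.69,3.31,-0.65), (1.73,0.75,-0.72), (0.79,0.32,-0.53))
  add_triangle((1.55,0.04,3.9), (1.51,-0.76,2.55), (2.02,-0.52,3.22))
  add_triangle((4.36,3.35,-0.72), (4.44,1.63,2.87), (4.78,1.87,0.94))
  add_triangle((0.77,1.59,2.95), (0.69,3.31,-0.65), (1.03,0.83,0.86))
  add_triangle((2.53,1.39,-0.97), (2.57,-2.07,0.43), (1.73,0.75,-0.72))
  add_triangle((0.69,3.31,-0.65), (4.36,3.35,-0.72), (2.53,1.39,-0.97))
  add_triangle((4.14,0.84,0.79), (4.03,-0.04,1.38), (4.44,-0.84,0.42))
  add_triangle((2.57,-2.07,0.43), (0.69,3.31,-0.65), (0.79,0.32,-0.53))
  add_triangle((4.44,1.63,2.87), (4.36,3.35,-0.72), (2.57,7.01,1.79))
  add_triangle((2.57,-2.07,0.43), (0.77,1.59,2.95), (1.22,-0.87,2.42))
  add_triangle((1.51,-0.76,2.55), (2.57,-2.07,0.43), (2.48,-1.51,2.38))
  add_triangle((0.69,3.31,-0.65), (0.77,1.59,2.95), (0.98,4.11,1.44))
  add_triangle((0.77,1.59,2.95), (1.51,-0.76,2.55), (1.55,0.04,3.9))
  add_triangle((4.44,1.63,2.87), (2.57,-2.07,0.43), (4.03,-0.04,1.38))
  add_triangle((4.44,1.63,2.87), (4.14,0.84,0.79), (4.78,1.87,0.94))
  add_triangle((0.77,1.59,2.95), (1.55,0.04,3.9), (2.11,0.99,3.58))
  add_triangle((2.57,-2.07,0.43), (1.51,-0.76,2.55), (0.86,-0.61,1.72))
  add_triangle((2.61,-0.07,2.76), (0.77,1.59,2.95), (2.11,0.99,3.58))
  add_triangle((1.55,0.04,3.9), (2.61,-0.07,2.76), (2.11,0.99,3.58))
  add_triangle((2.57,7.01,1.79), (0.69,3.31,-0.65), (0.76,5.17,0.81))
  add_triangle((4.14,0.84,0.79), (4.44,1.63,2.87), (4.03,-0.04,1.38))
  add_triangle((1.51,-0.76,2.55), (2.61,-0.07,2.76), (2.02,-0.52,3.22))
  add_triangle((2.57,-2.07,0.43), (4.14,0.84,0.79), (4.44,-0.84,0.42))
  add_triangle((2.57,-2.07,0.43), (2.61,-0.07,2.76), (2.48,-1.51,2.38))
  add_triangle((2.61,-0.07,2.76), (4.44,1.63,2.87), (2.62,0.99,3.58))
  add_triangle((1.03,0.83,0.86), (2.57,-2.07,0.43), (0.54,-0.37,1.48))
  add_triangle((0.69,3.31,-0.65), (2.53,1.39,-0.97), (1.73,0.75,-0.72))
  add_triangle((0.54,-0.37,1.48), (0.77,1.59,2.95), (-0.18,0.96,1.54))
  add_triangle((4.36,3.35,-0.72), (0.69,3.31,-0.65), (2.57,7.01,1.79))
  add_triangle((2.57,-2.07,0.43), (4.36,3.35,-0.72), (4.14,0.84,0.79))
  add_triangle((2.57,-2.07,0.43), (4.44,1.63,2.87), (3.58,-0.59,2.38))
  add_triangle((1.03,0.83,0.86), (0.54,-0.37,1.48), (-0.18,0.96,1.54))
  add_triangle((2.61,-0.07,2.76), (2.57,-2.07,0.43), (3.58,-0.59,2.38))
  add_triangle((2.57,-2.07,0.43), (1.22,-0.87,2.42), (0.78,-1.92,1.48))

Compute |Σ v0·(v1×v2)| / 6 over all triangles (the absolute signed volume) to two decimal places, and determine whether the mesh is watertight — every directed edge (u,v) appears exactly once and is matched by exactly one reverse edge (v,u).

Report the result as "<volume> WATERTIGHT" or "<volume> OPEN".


62.48 WATERTIGHT

Per-triangle v0·(v1×v2)/6:
  t1: +1.6511
  t2: +0.4179
  t3: -0.5180
  t4: +1.2705
  t5: +0.8320
  t6: -1.6828
  t7: -0.8064
  t8: +10.8842
  t9: +0.2068
  t10: +0.1563
  t11: +0.4966
  t12: +0.1735
  t13: +0.1132
  t14: +1.7739
  t15: +0.6744
  t16: +1.7341
  t17: +1.0114
  t18: +0.1227
  t19: -1.3922
  t20: +1.4618
  t21: +0.6409
  t22: +0.1945
  t23: +0.1770
  t24: +0.1998
  t25: +2.4814
  t26: -1.2948
  t27: +0.2029
  t28: +1.3312
  t29: +0.9868
  t30: -0.7829
  t31: +16.0508
  t32: +1.9616
  t33: +0.0957
  t34: -0.3219
  t35: -0.2978
  t36: +1.3473
  t37: +1.2423
  t38: +0.9460
  t39: +0.2266
  t40: -0.0274
  t41: +0.9815
  t42: +1.6714
  t43: +1.5045
  t44: +0.1461
  t45: -0.6914
  t46: +1.2254
  t47: +1.4577
  t48: -0.9687
  t49: +0.1027
  t50: +0.3243
  t51: +6.4346
  t52: +2.8779
  t53: +1.8820
  t54: -0.4289
  t55: +0.7321
  t56: +1.2912
Σ = +62.4834 → |volume| = 62.48

Directed edges: 168 total, each appears once with its reverse present → watertight.


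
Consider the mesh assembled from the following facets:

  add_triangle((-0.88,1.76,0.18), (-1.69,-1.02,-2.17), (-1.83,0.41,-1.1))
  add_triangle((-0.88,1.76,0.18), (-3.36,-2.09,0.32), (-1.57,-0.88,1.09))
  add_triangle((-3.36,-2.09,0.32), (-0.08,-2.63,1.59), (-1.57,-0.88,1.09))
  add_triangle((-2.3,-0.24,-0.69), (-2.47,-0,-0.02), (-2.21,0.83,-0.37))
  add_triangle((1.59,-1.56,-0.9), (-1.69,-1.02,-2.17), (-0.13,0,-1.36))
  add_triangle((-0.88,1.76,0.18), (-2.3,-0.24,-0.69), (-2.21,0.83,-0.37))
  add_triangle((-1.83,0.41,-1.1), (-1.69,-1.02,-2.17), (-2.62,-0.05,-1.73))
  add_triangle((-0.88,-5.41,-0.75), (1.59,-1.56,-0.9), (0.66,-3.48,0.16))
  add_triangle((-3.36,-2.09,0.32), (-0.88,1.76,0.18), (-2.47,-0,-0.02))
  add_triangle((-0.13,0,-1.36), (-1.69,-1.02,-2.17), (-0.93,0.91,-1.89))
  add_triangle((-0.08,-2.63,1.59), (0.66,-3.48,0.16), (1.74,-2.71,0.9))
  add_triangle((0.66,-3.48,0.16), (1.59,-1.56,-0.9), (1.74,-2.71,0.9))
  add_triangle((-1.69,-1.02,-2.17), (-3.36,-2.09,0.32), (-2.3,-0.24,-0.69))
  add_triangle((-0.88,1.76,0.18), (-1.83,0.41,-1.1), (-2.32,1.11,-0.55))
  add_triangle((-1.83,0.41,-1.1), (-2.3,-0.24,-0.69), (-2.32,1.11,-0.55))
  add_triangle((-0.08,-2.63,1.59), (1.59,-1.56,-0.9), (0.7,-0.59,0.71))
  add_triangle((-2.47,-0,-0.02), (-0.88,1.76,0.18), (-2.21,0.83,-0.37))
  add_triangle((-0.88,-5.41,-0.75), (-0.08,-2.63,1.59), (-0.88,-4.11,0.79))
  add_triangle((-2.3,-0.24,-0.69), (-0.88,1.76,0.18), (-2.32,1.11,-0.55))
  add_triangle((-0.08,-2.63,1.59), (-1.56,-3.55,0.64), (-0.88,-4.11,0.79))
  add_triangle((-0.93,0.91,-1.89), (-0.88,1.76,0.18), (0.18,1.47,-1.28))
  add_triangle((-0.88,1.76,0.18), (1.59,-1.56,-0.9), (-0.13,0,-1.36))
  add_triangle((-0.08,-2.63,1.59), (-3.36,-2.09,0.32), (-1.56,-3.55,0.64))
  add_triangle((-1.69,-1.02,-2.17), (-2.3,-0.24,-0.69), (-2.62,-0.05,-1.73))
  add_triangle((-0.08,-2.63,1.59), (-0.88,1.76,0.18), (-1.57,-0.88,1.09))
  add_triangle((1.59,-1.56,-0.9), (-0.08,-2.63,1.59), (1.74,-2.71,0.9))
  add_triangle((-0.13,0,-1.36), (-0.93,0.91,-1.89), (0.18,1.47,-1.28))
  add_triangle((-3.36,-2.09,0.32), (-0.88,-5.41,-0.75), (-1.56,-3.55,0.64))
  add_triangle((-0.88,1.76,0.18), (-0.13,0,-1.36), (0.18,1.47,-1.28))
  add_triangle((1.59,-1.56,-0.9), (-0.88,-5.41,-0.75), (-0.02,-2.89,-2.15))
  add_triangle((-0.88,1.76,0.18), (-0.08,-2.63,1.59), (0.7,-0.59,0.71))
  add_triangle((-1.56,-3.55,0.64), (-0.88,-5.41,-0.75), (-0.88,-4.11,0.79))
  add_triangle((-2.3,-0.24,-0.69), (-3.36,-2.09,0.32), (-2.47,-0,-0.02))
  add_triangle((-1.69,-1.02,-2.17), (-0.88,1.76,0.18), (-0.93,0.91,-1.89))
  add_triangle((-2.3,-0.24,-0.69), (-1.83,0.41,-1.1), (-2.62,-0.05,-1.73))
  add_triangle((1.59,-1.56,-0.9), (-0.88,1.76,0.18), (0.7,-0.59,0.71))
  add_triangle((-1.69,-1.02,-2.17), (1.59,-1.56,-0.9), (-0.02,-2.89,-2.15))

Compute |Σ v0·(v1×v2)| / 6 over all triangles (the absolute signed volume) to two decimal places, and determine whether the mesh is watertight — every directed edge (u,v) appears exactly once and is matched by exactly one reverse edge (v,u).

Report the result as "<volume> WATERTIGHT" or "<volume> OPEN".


Per-triangle v0·(v1×v2)/6:
  t1: +0.2477
  t2: +1.2100
  t3: +1.4445
  t4: +0.2642
  t5: +0.9117
  t6: +0.0275
  t7: +0.1581
  t8: +1.8239
  t9: +0.4126
  t10: +0.4791
  t11: +1.3050
  t12: +1.2730
  t13: +1.5383
  t14: +0.2749
  t15: +0.3192
  t16: +0.8336
  t17: +0.3190
  t18: +0.7991
  t19: +0.1265
  t20: +0.5802
  t21: +0.7315
  t22: +0.3514
  t23: +1.5758
  t24: +0.4477
  t25: +0.6132
  t26: -0.9424
  t27: +0.3120
  t28: +2.5427
  t29: -0.4196
  t30: +2.6307
  t31: +0.5361
  t32: +0.9888
  t33: +0.6119
  t34: +0.9919
  t35: +0.1703
  t36: +0.2710
  t37: +0.8769
Σ = +26.6382 → |volume| = 26.64

Directed edges: 111 total; 7 unmatched, e.g. (0.66,-3.48,0.16)→(-0.88,-5.41,-0.75) → open.

26.64 OPEN


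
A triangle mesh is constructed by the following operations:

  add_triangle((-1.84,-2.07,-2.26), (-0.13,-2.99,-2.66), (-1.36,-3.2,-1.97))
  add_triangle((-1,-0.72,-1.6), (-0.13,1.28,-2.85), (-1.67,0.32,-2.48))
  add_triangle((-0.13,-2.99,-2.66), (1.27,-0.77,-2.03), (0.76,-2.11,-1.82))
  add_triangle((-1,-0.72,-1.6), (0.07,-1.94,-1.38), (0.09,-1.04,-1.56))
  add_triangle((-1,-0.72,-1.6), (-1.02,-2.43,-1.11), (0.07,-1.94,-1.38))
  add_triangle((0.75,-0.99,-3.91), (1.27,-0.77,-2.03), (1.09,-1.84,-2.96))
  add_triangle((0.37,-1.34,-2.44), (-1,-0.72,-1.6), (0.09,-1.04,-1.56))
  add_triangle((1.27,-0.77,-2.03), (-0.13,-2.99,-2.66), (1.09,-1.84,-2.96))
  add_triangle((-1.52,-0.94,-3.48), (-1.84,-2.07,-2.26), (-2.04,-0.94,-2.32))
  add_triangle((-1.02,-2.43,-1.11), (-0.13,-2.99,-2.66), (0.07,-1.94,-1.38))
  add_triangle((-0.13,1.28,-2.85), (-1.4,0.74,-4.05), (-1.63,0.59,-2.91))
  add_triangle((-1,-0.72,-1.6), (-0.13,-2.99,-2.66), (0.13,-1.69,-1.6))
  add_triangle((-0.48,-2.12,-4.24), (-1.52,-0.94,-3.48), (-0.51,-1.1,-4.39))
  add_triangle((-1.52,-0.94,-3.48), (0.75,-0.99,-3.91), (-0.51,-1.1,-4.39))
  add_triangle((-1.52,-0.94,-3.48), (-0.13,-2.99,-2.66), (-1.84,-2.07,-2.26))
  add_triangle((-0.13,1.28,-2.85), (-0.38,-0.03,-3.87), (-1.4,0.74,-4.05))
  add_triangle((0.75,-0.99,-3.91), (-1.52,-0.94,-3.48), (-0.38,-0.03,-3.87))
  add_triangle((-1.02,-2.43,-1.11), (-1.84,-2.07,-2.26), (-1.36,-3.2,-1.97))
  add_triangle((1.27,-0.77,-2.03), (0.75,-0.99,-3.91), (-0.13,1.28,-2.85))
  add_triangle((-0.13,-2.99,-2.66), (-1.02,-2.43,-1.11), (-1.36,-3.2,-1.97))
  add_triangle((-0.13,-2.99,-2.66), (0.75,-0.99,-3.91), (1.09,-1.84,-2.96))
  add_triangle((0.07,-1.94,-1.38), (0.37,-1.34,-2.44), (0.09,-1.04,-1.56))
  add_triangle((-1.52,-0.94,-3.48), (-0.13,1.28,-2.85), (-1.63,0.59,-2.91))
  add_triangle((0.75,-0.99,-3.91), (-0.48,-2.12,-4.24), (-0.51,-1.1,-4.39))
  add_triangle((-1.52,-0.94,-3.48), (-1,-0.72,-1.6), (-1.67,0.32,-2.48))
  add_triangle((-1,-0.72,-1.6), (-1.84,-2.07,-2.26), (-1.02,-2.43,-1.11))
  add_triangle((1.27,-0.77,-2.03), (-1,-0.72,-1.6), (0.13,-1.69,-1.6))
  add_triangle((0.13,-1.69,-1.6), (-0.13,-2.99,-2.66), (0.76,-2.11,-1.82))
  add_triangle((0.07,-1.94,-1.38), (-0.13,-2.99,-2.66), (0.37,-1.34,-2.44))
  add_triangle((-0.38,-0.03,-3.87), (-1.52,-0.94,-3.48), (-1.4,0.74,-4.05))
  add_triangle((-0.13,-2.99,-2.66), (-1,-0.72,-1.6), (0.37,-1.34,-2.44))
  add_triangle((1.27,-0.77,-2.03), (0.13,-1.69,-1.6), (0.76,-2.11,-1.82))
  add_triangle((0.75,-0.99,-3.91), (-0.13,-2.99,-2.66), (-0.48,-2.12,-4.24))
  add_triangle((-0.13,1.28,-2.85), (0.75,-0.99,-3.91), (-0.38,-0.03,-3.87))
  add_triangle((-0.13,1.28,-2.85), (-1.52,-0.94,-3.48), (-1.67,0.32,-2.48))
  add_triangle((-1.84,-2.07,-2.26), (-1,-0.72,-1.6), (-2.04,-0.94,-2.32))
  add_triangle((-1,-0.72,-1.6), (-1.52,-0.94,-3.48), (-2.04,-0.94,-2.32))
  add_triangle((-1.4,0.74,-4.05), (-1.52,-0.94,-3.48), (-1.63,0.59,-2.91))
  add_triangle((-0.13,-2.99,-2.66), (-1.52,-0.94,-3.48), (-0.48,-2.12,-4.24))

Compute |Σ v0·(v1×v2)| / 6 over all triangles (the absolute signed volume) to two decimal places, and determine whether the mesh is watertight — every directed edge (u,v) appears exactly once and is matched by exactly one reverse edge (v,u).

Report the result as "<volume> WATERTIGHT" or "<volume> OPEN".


15.85 OPEN

Per-triangle v0·(v1×v2)/6:
  t1: +1.0193
  t2: -0.7143
  t3: +0.6080
  t4: -0.2905
  t5: -0.5948
  t6: +0.5387
  t7: -0.1021
  t8: +0.0752
  t9: +0.7141
  t10: +0.2385
  t11: +0.3535
  t12: -0.1439
  t13: +0.8640
  t14: -0.0683
  t15: +1.9971
  t16: +0.9164
  t17: +1.3971
  t18: +0.1910
  t19: +1.0358
  t20: +0.2404
  t21: +1.2433
  t22: -0.0601
  t23: -1.3165
  t24: +0.9317
  t25: +0.2709
  t26: -0.1285
  t27: -0.6999
  t28: -0.0468
  t29: +0.1698
  t30: +1.1765
  t31: +0.8072
  t32: -0.2796
  t33: +1.5157
  t34: +1.0451
  t35: +1.3377
  t36: -0.1775
  t37: -0.1167
  t38: +0.6763
  t39: +1.2242
Σ = +15.8479 → |volume| = 15.85

Directed edges: 117 total; 3 unmatched, e.g. (-1,-0.72,-1.6)→(-0.13,1.28,-2.85) → open.


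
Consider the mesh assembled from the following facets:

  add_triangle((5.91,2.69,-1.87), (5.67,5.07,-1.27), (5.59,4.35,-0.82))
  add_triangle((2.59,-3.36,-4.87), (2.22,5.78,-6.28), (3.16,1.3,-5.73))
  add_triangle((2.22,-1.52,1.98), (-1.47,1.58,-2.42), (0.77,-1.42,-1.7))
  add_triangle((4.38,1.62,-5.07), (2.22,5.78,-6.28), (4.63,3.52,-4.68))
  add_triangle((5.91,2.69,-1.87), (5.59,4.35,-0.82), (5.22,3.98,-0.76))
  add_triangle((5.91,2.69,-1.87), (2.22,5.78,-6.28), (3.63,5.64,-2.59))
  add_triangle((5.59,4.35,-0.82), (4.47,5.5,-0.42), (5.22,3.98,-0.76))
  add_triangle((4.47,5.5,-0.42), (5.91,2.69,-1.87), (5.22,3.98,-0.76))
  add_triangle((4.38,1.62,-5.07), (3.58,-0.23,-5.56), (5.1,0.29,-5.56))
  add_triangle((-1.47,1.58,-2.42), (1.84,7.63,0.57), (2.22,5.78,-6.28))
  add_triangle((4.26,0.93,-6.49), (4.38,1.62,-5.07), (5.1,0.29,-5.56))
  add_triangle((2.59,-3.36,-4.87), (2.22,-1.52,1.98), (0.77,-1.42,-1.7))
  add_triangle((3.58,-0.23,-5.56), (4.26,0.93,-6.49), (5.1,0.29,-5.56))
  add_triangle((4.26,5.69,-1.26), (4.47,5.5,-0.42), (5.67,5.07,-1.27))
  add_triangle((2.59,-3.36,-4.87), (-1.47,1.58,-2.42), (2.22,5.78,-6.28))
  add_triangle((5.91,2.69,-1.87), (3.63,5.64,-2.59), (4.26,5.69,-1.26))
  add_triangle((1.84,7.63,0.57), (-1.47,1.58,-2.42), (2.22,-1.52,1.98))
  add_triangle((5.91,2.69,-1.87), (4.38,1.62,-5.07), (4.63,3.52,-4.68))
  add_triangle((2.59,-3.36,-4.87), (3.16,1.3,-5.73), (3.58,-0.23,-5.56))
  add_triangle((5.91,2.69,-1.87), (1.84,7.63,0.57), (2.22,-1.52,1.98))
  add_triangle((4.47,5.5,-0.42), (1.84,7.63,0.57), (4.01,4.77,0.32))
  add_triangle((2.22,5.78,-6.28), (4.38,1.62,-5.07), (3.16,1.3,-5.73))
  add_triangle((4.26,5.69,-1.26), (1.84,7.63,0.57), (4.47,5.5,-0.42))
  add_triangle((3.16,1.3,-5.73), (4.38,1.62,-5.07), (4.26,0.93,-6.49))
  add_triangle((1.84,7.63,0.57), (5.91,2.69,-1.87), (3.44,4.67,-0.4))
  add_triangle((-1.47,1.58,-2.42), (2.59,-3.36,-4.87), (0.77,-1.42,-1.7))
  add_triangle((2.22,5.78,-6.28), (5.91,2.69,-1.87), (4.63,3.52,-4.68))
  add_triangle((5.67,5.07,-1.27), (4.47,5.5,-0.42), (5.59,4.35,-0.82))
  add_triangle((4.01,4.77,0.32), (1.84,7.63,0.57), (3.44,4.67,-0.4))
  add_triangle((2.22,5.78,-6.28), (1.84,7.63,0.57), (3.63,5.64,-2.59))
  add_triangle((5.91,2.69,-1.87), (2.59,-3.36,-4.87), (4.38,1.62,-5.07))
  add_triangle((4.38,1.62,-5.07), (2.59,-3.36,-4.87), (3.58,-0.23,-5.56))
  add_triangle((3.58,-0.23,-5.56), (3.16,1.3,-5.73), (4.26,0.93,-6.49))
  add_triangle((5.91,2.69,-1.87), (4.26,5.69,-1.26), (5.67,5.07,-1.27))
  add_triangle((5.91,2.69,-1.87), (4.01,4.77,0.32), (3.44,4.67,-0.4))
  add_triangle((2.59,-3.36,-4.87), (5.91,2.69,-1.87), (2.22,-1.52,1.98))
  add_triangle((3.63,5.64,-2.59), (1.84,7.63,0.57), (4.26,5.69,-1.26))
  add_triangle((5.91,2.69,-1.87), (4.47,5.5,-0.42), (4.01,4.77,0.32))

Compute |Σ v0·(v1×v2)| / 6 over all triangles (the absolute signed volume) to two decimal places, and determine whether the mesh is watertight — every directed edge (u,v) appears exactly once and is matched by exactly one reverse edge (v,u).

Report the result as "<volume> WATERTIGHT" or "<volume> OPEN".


Per-triangle v0·(v1×v2)/6:
  t1: +1.3942
  t2: +5.6996
  t3: -0.8728
  t4: +7.3551
  t5: +0.0869
  t6: +15.1366
  t7: +0.0288
  t8: -1.4726
  t9: -2.0397
  t10: +18.4652
  t11: +1.9784
  t12: +0.9706
  t13: +1.6490
  t14: +1.4674
  t15: +19.6765
  t16: +5.6710
  t17: -3.4202
  t18: +6.3093
  t19: +2.3270
  t20: +20.8190
  t21: +2.8763
  t22: +7.1459
  t23: +3.6851
  t24: +1.1260
  t25: -1.0832
  t26: +0.9067
  t27: +7.3434
  t28: +0.9699
  t29: -2.6164
  t30: +16.2103
  t31: +14.9803
  t32: +2.3397
  t33: +0.7036
  t34: +1.7207
  t35: -2.8611
  t36: +22.0884
  t37: +6.1947
  t38: +2.5391
Σ = +185.4984 → |volume| = 185.50

Directed edges: 114 total, each appears once with its reverse present → watertight.

185.50 WATERTIGHT


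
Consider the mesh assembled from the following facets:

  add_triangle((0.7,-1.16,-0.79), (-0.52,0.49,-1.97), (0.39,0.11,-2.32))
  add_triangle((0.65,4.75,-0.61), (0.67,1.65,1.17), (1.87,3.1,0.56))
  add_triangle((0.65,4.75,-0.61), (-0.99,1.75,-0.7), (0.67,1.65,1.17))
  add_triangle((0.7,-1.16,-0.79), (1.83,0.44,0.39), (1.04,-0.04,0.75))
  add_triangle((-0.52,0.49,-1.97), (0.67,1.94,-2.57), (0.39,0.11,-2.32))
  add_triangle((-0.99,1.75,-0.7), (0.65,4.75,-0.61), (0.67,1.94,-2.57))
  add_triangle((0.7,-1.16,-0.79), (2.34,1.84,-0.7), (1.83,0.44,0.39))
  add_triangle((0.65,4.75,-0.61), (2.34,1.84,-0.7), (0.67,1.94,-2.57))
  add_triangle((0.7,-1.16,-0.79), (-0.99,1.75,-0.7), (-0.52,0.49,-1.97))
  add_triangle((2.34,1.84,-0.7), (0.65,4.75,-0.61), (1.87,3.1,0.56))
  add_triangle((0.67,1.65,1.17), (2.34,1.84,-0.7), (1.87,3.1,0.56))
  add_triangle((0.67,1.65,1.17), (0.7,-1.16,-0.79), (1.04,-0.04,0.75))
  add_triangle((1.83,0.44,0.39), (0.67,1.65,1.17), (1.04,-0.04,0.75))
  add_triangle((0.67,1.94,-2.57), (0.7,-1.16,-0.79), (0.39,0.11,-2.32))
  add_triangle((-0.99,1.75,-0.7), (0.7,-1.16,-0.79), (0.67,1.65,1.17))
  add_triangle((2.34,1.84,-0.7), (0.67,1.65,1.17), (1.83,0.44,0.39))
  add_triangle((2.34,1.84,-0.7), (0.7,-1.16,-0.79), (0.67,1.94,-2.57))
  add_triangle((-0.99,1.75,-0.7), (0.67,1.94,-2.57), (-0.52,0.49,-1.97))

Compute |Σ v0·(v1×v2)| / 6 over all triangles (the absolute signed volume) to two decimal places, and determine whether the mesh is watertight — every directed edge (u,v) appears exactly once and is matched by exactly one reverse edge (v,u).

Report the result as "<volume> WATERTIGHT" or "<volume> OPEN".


Per-triangle v0·(v1×v2)/6:
  t1: +0.3071
  t2: +1.2448
  t3: +1.1779
  t4: +0.2971
  t5: +0.6349
  t6: +2.4112
  t7: +0.8515
  t8: +3.6883
  t9: -0.1115
  t10: +2.1147
  t11: +0.3806
  t12: -0.2412
  t13: +0.3308
  t14: +0.5089
  t15: -0.6098
  t16: +0.9445
  t17: +1.9006
  t18: +1.0416
Σ = +16.8721 → |volume| = 16.87

Directed edges: 54 total, each appears once with its reverse present → watertight.

16.87 WATERTIGHT


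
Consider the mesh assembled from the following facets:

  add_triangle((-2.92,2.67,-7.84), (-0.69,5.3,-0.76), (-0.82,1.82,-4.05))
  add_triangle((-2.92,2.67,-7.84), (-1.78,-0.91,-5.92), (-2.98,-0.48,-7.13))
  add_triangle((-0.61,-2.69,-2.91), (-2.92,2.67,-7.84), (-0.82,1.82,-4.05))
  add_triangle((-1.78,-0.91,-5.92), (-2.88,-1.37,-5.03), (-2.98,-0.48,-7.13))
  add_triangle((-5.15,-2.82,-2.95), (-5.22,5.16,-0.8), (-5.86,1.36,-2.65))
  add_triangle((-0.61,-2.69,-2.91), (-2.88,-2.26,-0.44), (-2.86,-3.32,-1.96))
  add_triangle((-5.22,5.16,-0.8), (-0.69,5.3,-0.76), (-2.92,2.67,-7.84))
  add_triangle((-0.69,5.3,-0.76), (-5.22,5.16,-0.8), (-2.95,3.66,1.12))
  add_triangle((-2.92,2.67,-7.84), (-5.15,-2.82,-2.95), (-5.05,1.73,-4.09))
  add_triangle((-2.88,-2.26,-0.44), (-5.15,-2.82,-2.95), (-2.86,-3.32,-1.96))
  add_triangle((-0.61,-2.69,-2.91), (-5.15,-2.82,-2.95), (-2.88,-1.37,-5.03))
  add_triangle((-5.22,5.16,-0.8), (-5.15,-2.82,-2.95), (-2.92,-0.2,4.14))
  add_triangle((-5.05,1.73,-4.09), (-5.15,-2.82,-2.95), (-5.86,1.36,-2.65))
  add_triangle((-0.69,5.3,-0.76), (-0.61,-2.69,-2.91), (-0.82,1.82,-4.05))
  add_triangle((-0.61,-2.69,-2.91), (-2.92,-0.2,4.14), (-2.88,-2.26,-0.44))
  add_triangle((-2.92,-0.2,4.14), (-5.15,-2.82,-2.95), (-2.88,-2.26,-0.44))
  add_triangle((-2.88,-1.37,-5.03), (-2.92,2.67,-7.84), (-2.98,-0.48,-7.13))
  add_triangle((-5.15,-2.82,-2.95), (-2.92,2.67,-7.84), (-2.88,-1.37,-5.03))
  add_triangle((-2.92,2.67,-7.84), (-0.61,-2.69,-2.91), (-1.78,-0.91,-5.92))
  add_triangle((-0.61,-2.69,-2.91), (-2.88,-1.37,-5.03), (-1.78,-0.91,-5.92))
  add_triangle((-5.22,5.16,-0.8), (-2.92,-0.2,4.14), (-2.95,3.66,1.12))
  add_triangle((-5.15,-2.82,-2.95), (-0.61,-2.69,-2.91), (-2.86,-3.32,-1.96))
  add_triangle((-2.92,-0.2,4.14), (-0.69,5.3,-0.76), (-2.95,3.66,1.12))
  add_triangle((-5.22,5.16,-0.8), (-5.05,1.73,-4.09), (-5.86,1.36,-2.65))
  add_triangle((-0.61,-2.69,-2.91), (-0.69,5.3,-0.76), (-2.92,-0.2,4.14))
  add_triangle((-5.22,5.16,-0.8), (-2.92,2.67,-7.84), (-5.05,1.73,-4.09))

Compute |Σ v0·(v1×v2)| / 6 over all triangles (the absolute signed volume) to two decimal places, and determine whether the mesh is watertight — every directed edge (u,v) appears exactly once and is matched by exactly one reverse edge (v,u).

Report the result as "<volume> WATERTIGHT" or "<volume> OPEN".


Per-triangle v0·(v1×v2)/6:
  t1: +4.7691
  t2: +2.8551
  t3: +3.5841
  t4: +1.3236
  t5: +3.7248
  t6: +0.1622
  t7: +29.8233
  t8: +6.7395
  t9: +19.4093
  t10: +2.0098
  t11: +7.2907
  t12: +37.3751
  t13: +7.4219
  t14: -1.5164
  t15: +2.0402
  t16: +4.8601
  t17: +2.5181
  t18: +11.2901
  t19: -0.2320
  t20: +3.1822
  t21: +7.1905
  t22: +3.2042
  t23: +4.7026
  t24: +7.8163
  t25: -12.0638
  t26: +20.3547
Σ = +179.8350 → |volume| = 179.84

Directed edges: 78 total, each appears once with its reverse present → watertight.

179.84 WATERTIGHT


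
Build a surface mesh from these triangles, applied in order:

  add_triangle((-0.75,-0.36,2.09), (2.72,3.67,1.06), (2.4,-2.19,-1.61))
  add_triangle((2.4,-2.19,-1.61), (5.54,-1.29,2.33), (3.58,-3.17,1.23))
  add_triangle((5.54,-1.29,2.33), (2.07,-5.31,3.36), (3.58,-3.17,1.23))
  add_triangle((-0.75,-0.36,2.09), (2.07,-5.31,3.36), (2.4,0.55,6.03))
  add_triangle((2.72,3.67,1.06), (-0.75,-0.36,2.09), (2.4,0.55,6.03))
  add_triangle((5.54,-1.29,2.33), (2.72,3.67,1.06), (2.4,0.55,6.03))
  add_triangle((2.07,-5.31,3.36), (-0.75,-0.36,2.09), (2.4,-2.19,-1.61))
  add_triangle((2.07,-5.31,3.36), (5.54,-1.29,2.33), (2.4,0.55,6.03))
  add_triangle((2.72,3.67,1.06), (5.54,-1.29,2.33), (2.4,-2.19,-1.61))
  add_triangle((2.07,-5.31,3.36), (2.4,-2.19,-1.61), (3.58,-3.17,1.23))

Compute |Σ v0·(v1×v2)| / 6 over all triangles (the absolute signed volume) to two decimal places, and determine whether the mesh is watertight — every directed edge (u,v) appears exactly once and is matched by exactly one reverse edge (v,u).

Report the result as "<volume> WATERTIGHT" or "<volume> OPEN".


Per-triangle v0·(v1×v2)/6:
  t1: -5.1101
  t2: +5.2355
  t3: +6.5992
  t4: +9.3342
  t5: +4.4089
  t6: +20.0350
  t7: -0.1878
  t8: +24.9299
  t9: +10.5344
  t10: +5.1534
Σ = +80.9328 → |volume| = 80.93

Directed edges: 30 total, each appears once with its reverse present → watertight.

80.93 WATERTIGHT


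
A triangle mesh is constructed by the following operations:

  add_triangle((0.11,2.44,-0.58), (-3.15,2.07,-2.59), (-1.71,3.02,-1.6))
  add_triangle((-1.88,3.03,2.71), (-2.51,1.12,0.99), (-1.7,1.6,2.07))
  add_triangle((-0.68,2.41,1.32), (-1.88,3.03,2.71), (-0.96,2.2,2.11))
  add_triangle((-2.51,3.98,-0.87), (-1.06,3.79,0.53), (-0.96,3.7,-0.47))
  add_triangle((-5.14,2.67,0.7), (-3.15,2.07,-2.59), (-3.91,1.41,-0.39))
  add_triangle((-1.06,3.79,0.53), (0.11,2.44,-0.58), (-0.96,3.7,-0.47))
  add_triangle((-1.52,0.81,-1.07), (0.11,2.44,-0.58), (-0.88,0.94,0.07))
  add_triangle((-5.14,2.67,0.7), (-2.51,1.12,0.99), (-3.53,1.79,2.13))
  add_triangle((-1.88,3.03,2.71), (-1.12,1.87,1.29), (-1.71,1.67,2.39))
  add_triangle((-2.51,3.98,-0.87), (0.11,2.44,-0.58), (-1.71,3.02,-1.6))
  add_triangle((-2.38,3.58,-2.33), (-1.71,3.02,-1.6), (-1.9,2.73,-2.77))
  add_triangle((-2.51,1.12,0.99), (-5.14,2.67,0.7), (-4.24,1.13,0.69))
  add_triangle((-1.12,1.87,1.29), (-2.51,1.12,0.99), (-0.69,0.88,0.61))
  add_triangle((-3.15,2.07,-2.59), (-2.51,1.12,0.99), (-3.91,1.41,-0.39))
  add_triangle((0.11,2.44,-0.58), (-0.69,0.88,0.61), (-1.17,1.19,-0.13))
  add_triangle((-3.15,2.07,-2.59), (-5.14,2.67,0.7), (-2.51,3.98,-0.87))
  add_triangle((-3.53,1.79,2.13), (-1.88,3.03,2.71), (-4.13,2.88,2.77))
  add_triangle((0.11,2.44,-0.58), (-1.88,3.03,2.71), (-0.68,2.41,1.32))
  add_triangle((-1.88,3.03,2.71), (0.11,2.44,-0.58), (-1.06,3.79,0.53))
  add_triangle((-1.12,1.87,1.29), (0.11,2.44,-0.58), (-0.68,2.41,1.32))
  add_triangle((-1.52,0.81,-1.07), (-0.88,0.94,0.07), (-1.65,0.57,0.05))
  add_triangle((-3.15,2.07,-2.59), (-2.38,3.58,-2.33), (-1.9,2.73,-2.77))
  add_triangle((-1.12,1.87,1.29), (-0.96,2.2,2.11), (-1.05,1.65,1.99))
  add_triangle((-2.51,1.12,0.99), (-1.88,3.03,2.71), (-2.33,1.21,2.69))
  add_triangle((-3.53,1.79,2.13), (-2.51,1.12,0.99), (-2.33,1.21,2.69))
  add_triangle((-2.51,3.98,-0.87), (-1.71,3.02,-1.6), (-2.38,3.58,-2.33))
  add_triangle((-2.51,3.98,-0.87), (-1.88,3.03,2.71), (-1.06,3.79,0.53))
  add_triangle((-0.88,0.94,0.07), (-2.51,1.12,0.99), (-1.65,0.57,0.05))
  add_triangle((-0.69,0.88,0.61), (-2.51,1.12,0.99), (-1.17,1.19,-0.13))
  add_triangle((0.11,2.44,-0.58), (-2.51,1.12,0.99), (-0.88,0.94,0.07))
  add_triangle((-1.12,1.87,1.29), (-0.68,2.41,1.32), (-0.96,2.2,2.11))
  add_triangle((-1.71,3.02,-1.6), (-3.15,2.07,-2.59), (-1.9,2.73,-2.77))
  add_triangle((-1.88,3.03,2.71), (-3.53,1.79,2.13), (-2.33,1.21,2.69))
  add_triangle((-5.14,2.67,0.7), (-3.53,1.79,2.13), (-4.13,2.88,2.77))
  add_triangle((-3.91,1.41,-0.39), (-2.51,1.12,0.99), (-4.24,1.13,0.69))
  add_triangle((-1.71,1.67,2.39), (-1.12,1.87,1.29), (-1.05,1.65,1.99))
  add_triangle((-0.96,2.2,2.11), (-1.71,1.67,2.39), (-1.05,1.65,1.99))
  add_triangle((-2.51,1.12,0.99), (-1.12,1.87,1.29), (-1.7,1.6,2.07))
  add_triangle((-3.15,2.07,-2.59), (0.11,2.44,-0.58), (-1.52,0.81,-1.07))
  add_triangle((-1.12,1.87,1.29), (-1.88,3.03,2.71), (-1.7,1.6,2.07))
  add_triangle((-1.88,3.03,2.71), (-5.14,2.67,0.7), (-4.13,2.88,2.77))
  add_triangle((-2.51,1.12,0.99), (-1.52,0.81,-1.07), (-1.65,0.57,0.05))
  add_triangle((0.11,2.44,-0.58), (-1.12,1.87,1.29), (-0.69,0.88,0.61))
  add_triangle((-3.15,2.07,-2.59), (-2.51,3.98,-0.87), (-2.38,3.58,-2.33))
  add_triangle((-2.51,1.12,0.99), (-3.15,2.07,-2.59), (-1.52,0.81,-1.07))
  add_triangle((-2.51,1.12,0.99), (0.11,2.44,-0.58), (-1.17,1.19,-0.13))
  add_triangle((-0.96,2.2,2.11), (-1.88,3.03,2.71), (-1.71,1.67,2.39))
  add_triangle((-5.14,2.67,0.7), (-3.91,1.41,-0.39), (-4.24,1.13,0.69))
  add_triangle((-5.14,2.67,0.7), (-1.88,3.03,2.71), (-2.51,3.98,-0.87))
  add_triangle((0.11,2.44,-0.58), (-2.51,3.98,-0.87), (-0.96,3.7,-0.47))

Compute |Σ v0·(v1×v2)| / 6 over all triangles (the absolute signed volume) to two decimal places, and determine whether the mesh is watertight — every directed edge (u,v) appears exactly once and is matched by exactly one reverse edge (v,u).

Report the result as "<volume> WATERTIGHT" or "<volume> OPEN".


28.34 WATERTIGHT

Per-triangle v0·(v1×v2)/6:
  t1: +0.4116
  t2: +0.5899
  t3: +0.2295
  t4: +0.9387
  t5: +1.9490
  t6: +0.4507
  t7: -0.5149
  t8: +0.2355
  t9: +0.1119
  t10: +1.0219
  t11: +0.1579
  t12: +0.5778
  t13: -0.0094
  t14: -1.0737
  t15: -0.3623
  t16: +6.4710
  t17: +0.3888
  t18: +0.4522
  t19: +0.5436
  t20: -0.3707
  t21: -0.1986
  t22: +0.9881
  t23: -0.1063
  t24: -1.4831
  t25: +0.1066
  t26: +0.2759
  t27: +2.9478
  t28: -0.1568
  t29: -0.2360
  t30: -0.1657
  t31: -0.1791
  t32: -1.0515
  t33: +1.5424
  t34: +1.1206
  t35: -0.4783
  t36: -0.1646
  t37: +0.0512
  t38: -0.5036
  t39: -0.1706
  t40: -0.1236
  t41: +2.3389
  t42: +0.1492
  t43: -0.1135
  t44: +1.7200
  t45: +0.2528
  t46: +0.4659
  t47: +0.2318
  t48: +0.9074
  t49: +7.7577
  t50: +0.4130
Σ = +28.3370 → |volume| = 28.34

Directed edges: 150 total, each appears once with its reverse present → watertight.


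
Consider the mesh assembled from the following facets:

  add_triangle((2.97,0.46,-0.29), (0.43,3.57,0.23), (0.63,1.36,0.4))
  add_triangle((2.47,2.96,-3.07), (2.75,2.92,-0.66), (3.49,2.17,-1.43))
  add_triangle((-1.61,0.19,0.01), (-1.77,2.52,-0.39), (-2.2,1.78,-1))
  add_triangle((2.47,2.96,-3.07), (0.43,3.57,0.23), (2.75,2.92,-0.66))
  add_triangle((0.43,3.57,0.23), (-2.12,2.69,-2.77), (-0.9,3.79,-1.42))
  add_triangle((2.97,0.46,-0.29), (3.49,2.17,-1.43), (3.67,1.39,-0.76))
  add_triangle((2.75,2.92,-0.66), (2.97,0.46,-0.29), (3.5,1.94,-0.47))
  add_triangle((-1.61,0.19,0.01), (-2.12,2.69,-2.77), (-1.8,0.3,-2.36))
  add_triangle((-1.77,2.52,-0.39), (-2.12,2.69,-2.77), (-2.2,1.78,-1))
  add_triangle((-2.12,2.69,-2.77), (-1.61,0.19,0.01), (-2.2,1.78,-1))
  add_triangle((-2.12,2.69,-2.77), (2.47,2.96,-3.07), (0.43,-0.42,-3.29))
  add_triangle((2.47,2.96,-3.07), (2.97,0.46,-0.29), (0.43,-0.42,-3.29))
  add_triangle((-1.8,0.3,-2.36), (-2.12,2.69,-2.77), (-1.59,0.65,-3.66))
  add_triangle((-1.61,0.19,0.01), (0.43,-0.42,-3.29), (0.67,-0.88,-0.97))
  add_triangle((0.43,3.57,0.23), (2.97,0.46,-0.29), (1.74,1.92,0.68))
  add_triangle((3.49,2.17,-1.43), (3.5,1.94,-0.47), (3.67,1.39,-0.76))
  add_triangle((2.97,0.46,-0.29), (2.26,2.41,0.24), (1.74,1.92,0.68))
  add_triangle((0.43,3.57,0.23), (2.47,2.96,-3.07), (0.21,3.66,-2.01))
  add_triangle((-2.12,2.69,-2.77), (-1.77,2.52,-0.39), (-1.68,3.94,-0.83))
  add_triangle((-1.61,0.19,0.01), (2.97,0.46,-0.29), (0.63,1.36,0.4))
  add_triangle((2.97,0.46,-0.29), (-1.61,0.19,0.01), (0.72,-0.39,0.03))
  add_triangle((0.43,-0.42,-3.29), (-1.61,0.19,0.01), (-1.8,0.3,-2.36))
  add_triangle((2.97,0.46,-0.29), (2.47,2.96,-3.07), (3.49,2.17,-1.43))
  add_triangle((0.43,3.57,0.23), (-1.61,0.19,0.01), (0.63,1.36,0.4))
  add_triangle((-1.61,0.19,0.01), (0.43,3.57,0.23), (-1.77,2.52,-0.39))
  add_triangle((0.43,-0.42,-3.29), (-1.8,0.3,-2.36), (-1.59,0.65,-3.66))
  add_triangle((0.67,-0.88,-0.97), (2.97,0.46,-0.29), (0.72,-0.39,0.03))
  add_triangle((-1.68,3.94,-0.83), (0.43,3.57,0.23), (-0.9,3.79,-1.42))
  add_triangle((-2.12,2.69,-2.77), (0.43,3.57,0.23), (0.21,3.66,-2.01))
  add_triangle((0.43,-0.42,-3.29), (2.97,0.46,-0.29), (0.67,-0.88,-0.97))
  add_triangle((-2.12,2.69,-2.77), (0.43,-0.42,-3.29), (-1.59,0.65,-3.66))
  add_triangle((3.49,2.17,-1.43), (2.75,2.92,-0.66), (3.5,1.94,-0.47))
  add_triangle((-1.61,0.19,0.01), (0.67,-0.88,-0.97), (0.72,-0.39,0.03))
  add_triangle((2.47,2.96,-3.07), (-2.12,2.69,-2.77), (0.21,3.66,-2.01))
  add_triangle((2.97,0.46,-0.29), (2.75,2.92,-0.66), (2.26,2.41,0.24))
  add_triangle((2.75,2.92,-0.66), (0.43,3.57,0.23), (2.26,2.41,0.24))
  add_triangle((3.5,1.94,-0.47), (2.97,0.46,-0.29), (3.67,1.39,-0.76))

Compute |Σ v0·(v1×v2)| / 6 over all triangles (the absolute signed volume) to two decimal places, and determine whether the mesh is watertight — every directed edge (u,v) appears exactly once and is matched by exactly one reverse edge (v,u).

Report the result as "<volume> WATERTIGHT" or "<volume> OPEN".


44.96 OPEN

Per-triangle v0·(v1×v2)/6:
  t1: +0.6304
  t2: +1.8352
  t3: +0.4650
  t4: +3.5864
  t5: -0.0444
  t6: +0.1190
  t7: -0.1126
  t8: +1.4870
  t9: +0.8687
  t10: +0.4718
  t11: +8.0145
  t12: +4.8253
  t13: +1.1054
  t14: +0.6108
  t15: -1.2517
  t16: +0.3980
  t17: +0.4903
  t18: +3.2720
  t19: +1.0963
  t20: -0.1924
  t21: -0.0147
  t22: +0.3122
  t23: +0.8920
  t24: +0.3029
  t25: +0.5339
  t26: +0.6097
  t27: +0.2734
  t28: +1.2586
  t29: +2.8615
  t30: +1.3638
  t31: +1.9314
  t32: +0.7427
  t33: +0.0865
  t34: +3.8177
  t35: +0.9679
  t36: +1.1149
  t37: +0.2258
Σ = +44.9553 → |volume| = 44.96

Directed edges: 111 total; 9 unmatched, e.g. (-2.12,2.69,-2.77)→(-0.9,3.79,-1.42) → open.
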